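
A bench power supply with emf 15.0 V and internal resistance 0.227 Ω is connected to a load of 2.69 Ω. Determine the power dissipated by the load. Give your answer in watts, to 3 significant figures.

71.1 W

With r and R in series, I = ε/(r+R); the load dissipates I²R.
I = ε / (r + R) = 15.0 / (0.227 + 2.69) = 5.142 A
P_load = I² R = (5.142)² × 2.69 = 71.13 W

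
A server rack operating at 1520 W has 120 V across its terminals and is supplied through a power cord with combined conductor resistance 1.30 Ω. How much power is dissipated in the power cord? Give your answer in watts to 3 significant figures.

209 W

The power cord is a series resistance carrying the load current; its dissipation is I²R_line.
I = P / V = 1520 / 120 = 12.67 A through the power cord.
P_line = I² R_line = (12.67)² × 1.30 = 208.6 W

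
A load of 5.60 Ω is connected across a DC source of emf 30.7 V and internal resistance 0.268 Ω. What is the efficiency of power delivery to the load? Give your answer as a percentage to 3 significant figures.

The source delivers εI, of which I²R reaches the load and I²r is lost; since I is common, η = R/(R+r).
η = R / (R + r) = 5.60 / (5.60 + 0.268) = 0.9543

95.4 %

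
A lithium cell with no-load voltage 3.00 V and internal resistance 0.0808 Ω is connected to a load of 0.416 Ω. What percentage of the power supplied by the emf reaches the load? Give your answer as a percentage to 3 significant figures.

83.7 %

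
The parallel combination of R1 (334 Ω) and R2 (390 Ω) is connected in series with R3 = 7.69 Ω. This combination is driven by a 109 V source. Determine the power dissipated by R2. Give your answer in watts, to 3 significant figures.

28.0 W

First find R_p for the parallel pair, then treat R_p + R3 as a series loop.
R_p = (334×390)/(334+390) = 179.9 Ω
R_total = R_p + 7.69 = 179.9 + 7.69 = 187.6 Ω
I = V / R_total = 109 / 187.6 = 0.5810 A
Voltage across the parallel pair: V_p = I × R_p = 0.5810 × 179.9 = 104.5 V
R2 has V_p across it, so P = V_p²/R2.
P_R2 = (104.5)² / 390 = 28.02 W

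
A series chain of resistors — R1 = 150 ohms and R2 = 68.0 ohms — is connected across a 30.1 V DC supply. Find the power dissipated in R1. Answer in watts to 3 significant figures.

2.86 W

Series elements share the same current, so find I first, then use P = I²R.
R_total = 150 + 68.0 = 218.0 Ω
I = V / R_total = 30.1 / 218.0 = 0.1381 A
P_R1 = I² × R1 = (0.1381)² × 150 = 2.860 W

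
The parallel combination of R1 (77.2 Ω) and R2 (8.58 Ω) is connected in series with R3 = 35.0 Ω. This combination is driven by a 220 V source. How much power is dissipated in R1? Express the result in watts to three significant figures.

20.5 W

Collapse the R1‖R2 pair into one equivalent R_p; then R_p and R3 form a series string.
R_p = (77.2×8.58)/(77.2+8.58) = 7.722 Ω
R_total = R_p + 35.0 = 7.722 + 35.0 = 42.72 Ω
I = V / R_total = 220 / 42.72 = 5.150 A
Voltage across the parallel pair: V_p = I × R_p = 5.150 × 7.722 = 39.76 V
R1 has V_p across it, so P = V_p²/R1.
P_R1 = (39.76)² / 77.2 = 20.48 W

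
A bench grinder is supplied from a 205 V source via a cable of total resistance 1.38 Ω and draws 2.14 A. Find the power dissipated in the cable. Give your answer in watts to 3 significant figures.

6.32 W

The cable and load are in series, so the same current flows in both; the loss is I²R_line.
The cable carries the full 2.14 A.
P_line = I² R_line = (2.140)² × 1.38 = 6.320 W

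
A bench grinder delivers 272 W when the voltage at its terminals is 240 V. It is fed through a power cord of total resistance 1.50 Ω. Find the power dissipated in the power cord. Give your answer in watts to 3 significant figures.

The power cord and load are in series, so the same current flows in both; the loss is I²R_line.
I = P / V = 272 / 240 = 1.133 A through the power cord.
P_line = I² R_line = (1.133)² × 1.50 = 1.927 W

1.93 W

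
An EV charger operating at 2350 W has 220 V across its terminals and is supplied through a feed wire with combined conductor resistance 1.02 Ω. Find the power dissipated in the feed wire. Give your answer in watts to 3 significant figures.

Only the current and the line resistance are needed for the I²R loss.
I = P / V = 2350 / 220 = 10.68 A through the feed wire.
P_line = I² R_line = (10.68)² × 1.02 = 116.4 W

116 W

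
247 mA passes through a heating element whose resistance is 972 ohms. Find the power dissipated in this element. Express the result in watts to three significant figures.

59.3 W

Knowing I and R, the power is just I²R — no need to find V first.
P = (0.2470 A)² × 972 Ω = 59.30 W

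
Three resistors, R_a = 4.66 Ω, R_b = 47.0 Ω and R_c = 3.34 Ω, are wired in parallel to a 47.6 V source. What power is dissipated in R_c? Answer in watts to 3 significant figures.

R_c sits directly across the source, so P = V²/R with V = 47.6 V.
P_R_c = V² / R_c = (47.6)² / 3.34 Ω = 678.4 W

678 W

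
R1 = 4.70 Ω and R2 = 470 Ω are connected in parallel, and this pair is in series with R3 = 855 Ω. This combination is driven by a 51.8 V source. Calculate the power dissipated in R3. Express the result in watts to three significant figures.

3.10 W

Combine R1 and R2 into their parallel equivalent first, reducing the network to two series resistors.
R_p = (4.70×470)/(4.70+470) = 4.653 Ω
R_total = R_p + 855 = 4.653 + 855 = 859.7 Ω
I = V / R_total = 51.8 / 859.7 = 0.06026 A
All the supply current flows through R3; use P = I²R3.
P_R3 = (0.06026)² × 855 = 3.104 W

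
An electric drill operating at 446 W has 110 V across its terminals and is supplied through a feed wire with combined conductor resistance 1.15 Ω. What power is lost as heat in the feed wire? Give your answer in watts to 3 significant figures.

18.9 W

The feed wire is a series resistance carrying the load current; its dissipation is I²R_line.
I = P / V = 446 / 110 = 4.055 A through the feed wire.
P_line = I² R_line = (4.055)² × 1.15 = 18.91 W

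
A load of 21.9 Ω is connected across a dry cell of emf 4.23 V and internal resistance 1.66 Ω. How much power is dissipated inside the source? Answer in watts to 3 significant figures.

0.0535 W

r is in series with the load, so it carries the full circuit current — the loss in it is I²r.
I = ε / (r + R) = 4.23 / (1.66 + 21.9) = 0.1795 A
P_int = I² r = (0.1795)² × 1.66 = 0.05351 W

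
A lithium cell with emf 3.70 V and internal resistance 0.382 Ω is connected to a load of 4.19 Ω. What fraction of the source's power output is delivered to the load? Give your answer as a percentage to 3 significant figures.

91.6 %

The source delivers εI, of which I²R reaches the load and I²r is lost; since I is common, η = R/(R+r).
η = R / (R + r) = 4.19 / (4.19 + 0.382) = 0.9164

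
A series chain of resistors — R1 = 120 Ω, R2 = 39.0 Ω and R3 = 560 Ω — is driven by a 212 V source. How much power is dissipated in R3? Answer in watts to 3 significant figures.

48.7 W

Every series element carries the same I. Get I from the total resistance, then P = I² × R3.
R_total = 120 + 39.0 + 560 = 719.0 Ω
I = V / R_total = 212 / 719.0 = 0.2949 A
P_R3 = I² × R3 = (0.2949)² × 560 = 48.69 W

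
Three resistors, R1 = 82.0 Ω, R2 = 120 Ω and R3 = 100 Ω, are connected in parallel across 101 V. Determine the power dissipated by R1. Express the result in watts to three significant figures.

The supply voltage appears across each parallel branch — just use P = V²/R1.
P_R1 = V² / R1 = (101)² / 82.0 Ω = 124.4 W

124 W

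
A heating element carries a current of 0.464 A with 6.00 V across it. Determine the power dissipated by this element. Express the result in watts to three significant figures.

2.78 W

V and I are known directly — P = V I, no intermediate step needed.
P = 6.00 V × 0.4640 A = 2.784 W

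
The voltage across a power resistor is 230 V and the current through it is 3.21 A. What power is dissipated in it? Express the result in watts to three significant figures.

738 W

Both the voltage across and the current through the element are known, so P = V I applies directly.
P = 230 V × 3.210 A = 738.3 W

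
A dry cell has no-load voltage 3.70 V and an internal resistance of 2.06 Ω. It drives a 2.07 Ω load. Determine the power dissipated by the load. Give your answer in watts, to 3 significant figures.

1.66 W

With r and R in series, I = ε/(r+R); the load dissipates I²R.
I = ε / (r + R) = 3.70 / (2.06 + 2.07) = 0.8959 A
P_load = I² R = (0.8959)² × 2.07 = 1.661 W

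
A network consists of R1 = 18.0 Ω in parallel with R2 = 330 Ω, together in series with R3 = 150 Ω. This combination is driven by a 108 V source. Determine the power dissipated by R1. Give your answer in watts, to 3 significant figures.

6.76 W

Collapse the R1‖R2 pair into one equivalent R_p; then R_p and R3 form a series string.
R_p = (18.0×330)/(18.0+330) = 17.07 Ω
R_total = R_p + 150 = 17.07 + 150 = 167.1 Ω
I = V / R_total = 108 / 167.1 = 0.6464 A
Voltage across the parallel pair: V_p = I × R_p = 0.6464 × 17.07 = 11.03 V
Use P = V²/R for R1 with V = V_p.
P_R1 = (11.03)² / 18.0 = 6.764 W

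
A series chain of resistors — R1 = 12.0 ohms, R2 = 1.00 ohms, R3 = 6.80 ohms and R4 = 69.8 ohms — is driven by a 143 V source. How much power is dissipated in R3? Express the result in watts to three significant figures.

17.3 W

Every series element carries the same I. Get I from the total resistance, then P = I² × R3.
R_total = 12.0 + 1.00 + 6.80 + 69.8 = 89.60 Ω
I = V / R_total = 143 / 89.60 = 1.596 A
P_R3 = I² × R3 = (1.596)² × 6.80 = 17.32 W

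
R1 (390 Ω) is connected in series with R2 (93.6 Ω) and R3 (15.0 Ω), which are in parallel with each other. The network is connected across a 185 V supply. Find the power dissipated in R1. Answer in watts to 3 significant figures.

82.2 W

Replace R2 and R3 with their parallel equivalent so the circuit becomes R1 in series with R_p.
R_p = (93.6×15.0)/(93.6+15.0) = 12.93 Ω
R_total = 390 + 12.93 = 402.9 Ω
I = V / R_total = 185 / 402.9 = 0.4591 A
R1 is in the main series path, so its power is I²R1.
P_R1 = (0.4591)² × 390 = 82.22 W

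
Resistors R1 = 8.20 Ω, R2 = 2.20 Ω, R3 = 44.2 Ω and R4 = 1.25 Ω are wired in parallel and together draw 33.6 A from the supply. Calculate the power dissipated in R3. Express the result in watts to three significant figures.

Only the total current is stated, so first find the parallel equivalent to get the voltage across the combination.
1/R_eq = 1/8.20 + 1/2.20 + 1/44.2 + 1/1.25 ⇒ R_eq = 0.7147 Ω
V = I_total × R_eq = 33.60 × 0.7147 = 24.02 V
P_R3 = V² / R3 = (24.02)² / 44.2 = 13.05 W

13.0 W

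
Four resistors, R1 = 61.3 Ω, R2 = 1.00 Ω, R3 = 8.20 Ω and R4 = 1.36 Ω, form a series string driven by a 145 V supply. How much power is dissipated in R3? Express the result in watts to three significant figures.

The current is common to all series resistors; compute it, then apply P = I²R for the target.
R_total = 61.3 + 1.00 + 8.20 + 1.36 = 71.86 Ω
I = V / R_total = 145 / 71.86 = 2.018 A
P_R3 = I² × R3 = (2.018)² × 8.20 = 33.39 W

33.4 W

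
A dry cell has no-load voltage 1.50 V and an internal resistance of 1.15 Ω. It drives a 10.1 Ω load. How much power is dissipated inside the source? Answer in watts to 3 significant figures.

r is in series with the load, so it carries the full circuit current — the loss in it is I²r.
I = ε / (r + R) = 1.50 / (1.15 + 10.1) = 0.1333 A
P_int = I² r = (0.1333)² × 1.15 = 0.02044 W

0.0204 W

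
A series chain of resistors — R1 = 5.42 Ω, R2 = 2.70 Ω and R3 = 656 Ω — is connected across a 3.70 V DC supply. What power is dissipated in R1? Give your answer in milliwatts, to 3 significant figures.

0.168 mW

Series elements share the same current, so find I first, then use P = I²R.
R_total = 5.42 + 2.70 + 656 = 664.1 Ω
I = V / R_total = 3.70 / 664.1 = 0.005571 A
P_R1 = I² × R1 = (0.005571)² × 5.42 = 0.0001682 W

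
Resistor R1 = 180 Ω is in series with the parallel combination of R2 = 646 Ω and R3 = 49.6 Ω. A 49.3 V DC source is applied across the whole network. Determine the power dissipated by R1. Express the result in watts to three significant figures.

8.56 W

Replace R2 and R3 with their parallel equivalent so the circuit becomes R1 in series with R_p.
R_p = (646×49.6)/(646+49.6) = 46.06 Ω
R_total = 180 + 46.06 = 226.1 Ω
I = V / R_total = 49.3 / 226.1 = 0.2181 A
R1 carries the full series current, so P = I²R.
P_R1 = (0.2181)² × 180 = 8.561 W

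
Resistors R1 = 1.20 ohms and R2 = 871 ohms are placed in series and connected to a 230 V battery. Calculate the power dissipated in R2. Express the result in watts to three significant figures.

60.6 W

Series elements share the same current, so find I first, then use P = I²R.
R_total = 1.20 + 871 = 872.2 Ω
I = V / R_total = 230 / 872.2 = 0.2637 A
P_R2 = I² × R2 = (0.2637)² × 871 = 60.57 W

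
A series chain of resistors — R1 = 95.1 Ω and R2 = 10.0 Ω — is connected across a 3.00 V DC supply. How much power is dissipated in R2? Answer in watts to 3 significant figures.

Series elements share the same current, so find I first, then use P = I²R.
R_total = 95.1 + 10.0 = 105.1 Ω
I = V / R_total = 3.00 / 105.1 = 0.02854 A
P_R2 = I² × R2 = (0.02854)² × 10.0 = 0.008148 W

0.00815 W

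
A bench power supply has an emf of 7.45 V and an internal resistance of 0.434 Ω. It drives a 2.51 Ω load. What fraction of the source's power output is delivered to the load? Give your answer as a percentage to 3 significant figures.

85.3 %

η = P_load/(P_load+P_int) = I²R/(I²R+I²r) = R/(R+r) — the I² cancels for series elements.
η = R / (R + r) = 2.51 / (2.51 + 0.434) = 0.8526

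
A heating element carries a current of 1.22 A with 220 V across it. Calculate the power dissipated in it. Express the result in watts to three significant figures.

268 W

Both the voltage across and the current through the element are known, so P = V I applies directly.
P = 220 V × 1.220 A = 268.4 W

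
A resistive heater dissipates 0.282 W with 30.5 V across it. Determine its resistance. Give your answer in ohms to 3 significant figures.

3300 Ω

Rearranging the power relation for the two known quantities gives R = V² / P.
R = (30.5)² / 0.282 = 3299 Ω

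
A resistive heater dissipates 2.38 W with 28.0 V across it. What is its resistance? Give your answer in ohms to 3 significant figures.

329 Ω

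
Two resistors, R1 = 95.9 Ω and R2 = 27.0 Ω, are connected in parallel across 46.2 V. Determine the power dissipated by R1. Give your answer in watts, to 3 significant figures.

Parallel branches share the same voltage; P = V²/R gives the branch power in one step.
P_R1 = V² / R1 = (46.2)² / 95.9 Ω = 22.26 W

22.3 W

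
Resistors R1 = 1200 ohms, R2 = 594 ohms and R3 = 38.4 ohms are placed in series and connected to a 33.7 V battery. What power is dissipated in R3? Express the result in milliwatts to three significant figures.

Series elements share the same current, so find I first, then use P = I²R.
R_total = 1200 + 594 + 38.4 = 1832 Ω
I = V / R_total = 33.7 / 1832 = 0.01839 A
P_R3 = I² × R3 = (0.01839)² × 38.4 = 0.01299 W

13.0 mW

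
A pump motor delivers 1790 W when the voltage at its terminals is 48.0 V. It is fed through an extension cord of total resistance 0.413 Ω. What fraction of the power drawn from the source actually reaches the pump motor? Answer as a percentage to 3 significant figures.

75.7 %

I = P / V = 1790 / 48.0 = 37.29 A through the extension cord.
P_line = I² R_line = (37.29)² × 0.413 = 574.3 W
P_source = P_load + P_line = 1790 + 574.3 = 2364 W
η = P_load / P_source = 1790 / 2364 = 0.7571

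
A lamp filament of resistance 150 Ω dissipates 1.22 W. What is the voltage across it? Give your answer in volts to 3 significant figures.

Rearranging the power relation for the two known quantities gives V = √(P R).
V = √(1.22 × 150) = 13.53 V

13.5 V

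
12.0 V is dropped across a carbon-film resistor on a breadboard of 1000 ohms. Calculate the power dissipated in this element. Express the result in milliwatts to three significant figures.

Voltage and resistance are given, so P = V²/R is the one-step route.
P = (12.0 V)² / 1000 Ω = 0.1440 W

144 mW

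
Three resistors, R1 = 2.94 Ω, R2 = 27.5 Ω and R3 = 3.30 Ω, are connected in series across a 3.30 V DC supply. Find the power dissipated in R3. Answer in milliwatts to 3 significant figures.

31.6 mW

In a series string the same current flows through every resistor — find that current, then P = I²R for the one we want.
R_total = 2.94 + 27.5 + 3.30 = 33.74 Ω
I = V / R_total = 3.30 / 33.74 = 0.09781 A
P_R3 = I² × R3 = (0.09781)² × 3.30 = 0.03157 W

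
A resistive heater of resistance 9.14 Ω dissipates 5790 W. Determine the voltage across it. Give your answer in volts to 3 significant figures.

From P = V I = I²R = V²/R, with the two given quantities we get V = √(P R).
V = √(5790 × 9.14) = 230.0 V

230 V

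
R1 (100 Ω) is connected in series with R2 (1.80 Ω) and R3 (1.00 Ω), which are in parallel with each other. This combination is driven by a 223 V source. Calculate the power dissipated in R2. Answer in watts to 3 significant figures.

1.13 W

Collapse R2‖R3 to a single equivalent, reducing the network to two series elements.
R_p = (1.80×1.00)/(1.80+1.00) = 0.6429 Ω
R_total = 100 + 0.6429 = 100.6 Ω
I = V / R_total = 223 / 100.6 = 2.216 A
Voltage across the parallel pair: V_p = I × R_p = 2.216 × 0.6429 = 1.424 V
R2 sees V_p directly, so P = V_p² / R2.
P_R2 = (1.424)² / 1.80 = 1.127 W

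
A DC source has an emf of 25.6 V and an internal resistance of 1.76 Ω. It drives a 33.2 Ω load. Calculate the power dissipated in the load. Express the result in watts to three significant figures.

Load and internal resistance form a series loop — compute the loop current, then the load power via I²R.
I = ε / (r + R) = 25.6 / (1.76 + 33.2) = 0.7323 A
P_load = I² R = (0.7323)² × 33.2 = 17.80 W

17.8 W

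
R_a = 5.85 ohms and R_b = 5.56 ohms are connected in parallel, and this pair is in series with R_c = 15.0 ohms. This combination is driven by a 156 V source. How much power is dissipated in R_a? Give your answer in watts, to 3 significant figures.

Combine R_a and R_b into their parallel equivalent first, reducing the network to two series resistors.
R_p = (5.85×5.56)/(5.85+5.56) = 2.851 Ω
R_total = R_p + 15.0 = 2.851 + 15.0 = 17.85 Ω
I = V / R_total = 156 / 17.85 = 8.739 A
Voltage across the parallel pair: V_p = I × R_p = 8.739 × 2.851 = 24.91 V
R_a has V_p across it, so P = V_p²/R_a.
P_R_a = (24.91)² / 5.85 = 106.1 W

106 W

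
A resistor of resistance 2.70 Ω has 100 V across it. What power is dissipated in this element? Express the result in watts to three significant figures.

V and R are stated; P = V²/R avoids computing the current.
P = (100 V)² / 2.70 Ω = 3704 W

3700 W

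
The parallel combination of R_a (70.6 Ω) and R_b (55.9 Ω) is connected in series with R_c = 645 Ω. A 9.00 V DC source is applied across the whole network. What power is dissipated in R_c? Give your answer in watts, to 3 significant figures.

0.114 W

Combine R_a and R_b into their parallel equivalent first, reducing the network to two series resistors.
R_p = (70.6×55.9)/(70.6+55.9) = 31.20 Ω
R_total = R_p + 645 = 31.20 + 645 = 676.2 Ω
I = V / R_total = 9.00 / 676.2 = 0.01331 A
All the supply current flows through R_c; use P = I²R_c.
P_R_c = (0.01331)² × 645 = 0.1143 W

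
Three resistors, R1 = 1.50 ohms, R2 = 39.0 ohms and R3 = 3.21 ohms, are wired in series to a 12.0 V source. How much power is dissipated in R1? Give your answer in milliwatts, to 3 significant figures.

Every series element carries the same I. Get I from the total resistance, then P = I² × R1.
R_total = 1.50 + 39.0 + 3.21 = 43.71 Ω
I = V / R_total = 12.0 / 43.71 = 0.2745 A
P_R1 = I² × R1 = (0.2745)² × 1.50 = 0.1131 W

113 mW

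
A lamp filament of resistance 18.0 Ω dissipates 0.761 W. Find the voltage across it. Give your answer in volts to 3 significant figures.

3.70 V

Rearranging the power relation for the two known quantities gives V = √(P R).
V = √(0.761 × 18.0) = 3.701 V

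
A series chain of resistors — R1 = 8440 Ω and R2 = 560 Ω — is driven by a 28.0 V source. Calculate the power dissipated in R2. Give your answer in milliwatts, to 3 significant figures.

5.42 mW

Every series element carries the same I. Get I from the total resistance, then P = I² × R2.
R_total = 8440 + 560 = 9000 Ω
I = V / R_total = 28.0 / 9000 = 0.003111 A
P_R2 = I² × R2 = (0.003111)² × 560 = 0.005420 W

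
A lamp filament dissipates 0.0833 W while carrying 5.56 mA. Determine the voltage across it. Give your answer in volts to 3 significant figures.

15.0 V

Inverting the appropriate power form: V = P / I.
V = 0.0833 / 0.005560 = 14.98 V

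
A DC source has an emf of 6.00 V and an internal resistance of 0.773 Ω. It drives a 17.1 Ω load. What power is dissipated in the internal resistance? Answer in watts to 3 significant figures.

0.0871 W

r is in series with the load, so it carries the full circuit current — the loss in it is I²r.
I = ε / (r + R) = 6.00 / (0.773 + 17.1) = 0.3357 A
P_int = I² r = (0.3357)² × 0.773 = 0.08711 W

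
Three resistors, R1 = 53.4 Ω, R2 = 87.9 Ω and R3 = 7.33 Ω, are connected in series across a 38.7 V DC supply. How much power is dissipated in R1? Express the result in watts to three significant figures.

3.62 W

Since the resistors are in series they all carry the loop current I = V/R_total; the power in any one is I²R.
R_total = 53.4 + 87.9 + 7.33 = 148.6 Ω
I = V / R_total = 38.7 / 148.6 = 0.2604 A
P_R1 = I² × R1 = (0.2604)² × 53.4 = 3.620 W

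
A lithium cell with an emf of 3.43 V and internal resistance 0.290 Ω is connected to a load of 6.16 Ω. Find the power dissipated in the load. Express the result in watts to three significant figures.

1.74 W

Find the circuit current first, then P = I²R for the load (series elements share I).
I = ε / (r + R) = 3.43 / (0.290 + 6.16) = 0.5318 A
P_load = I² R = (0.5318)² × 6.16 = 1.742 W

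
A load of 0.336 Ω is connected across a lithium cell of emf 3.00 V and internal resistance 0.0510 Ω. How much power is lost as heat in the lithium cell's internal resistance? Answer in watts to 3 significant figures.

3.06 W

Internal loss is I²r, with I set by the total series resistance r+R.
I = ε / (r + R) = 3.00 / (0.0510 + 0.336) = 7.752 A
P_int = I² r = (7.752)² × 0.0510 = 3.065 W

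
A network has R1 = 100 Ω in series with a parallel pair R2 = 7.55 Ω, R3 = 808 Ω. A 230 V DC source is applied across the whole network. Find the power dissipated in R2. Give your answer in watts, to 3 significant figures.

33.9 W

Replace R2 and R3 with their parallel equivalent so the circuit becomes R1 in series with R_p.
R_p = (7.55×808)/(7.55+808) = 7.480 Ω
R_total = 100 + 7.480 = 107.5 Ω
I = V / R_total = 230 / 107.5 = 2.140 A
Voltage across the parallel pair: V_p = I × R_p = 2.140 × 7.480 = 16.01 V
R2 is across V_p, so use P = V²/R for that branch.
P_R2 = (16.01)² / 7.55 = 33.94 W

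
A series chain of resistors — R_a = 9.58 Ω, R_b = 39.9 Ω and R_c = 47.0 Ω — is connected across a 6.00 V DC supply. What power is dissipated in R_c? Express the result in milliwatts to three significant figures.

182 mW

Every series element carries the same I. Get I from the total resistance, then P = I² × R_c.
R_total = 9.58 + 39.9 + 47.0 = 96.48 Ω
I = V / R_total = 6.00 / 96.48 = 0.06219 A
P_R_c = I² × R_c = (0.06219)² × 47.0 = 0.1818 W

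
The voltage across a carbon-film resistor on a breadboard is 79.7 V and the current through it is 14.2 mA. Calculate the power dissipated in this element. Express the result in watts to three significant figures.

1.13 W

Since both terminal voltage and current are stated, P = V I gives the power in one step.
P = 79.7 V × 0.01420 A = 1.132 W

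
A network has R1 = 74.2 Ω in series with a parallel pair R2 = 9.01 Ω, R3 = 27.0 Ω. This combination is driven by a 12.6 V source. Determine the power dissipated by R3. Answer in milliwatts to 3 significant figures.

Reduce the parallel pair to R_p first; the network is then a simple series string.
R_p = (9.01×27.0)/(9.01+27.0) = 6.756 Ω
R_total = 74.2 + 6.756 = 80.96 Ω
I = V / R_total = 12.6 / 80.96 = 0.1556 A
Voltage across the parallel pair: V_p = I × R_p = 0.1556 × 6.756 = 1.051 V
R3 sees V_p directly, so P = V_p² / R3.
P_R3 = (1.051)² / 27.0 = 0.04095 W

40.9 mW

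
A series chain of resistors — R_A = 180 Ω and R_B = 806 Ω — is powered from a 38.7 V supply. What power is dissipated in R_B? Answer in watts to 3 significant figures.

Every series element carries the same I. Get I from the total resistance, then P = I² × R_B.
R_total = 180 + 806 = 986.0 Ω
I = V / R_total = 38.7 / 986.0 = 0.03925 A
P_R_B = I² × R_B = (0.03925)² × 806 = 1.242 W

1.24 W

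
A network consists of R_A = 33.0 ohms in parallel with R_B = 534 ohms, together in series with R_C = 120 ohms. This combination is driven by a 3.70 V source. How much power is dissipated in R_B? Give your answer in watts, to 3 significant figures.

First find R_p for the parallel pair, then treat R_p + R_C as a series loop.
R_p = (33.0×534)/(33.0+534) = 31.08 Ω
R_total = R_p + 120 = 31.08 + 120 = 151.1 Ω
I = V / R_total = 3.70 / 151.1 = 0.02449 A
Voltage across the parallel pair: V_p = I × R_p = 0.02449 × 31.08 = 0.7611 V
R_B has V_p across it, so P = V_p²/R_B.
P_R_B = (0.7611)² / 534 = 0.001085 W

0.00108 W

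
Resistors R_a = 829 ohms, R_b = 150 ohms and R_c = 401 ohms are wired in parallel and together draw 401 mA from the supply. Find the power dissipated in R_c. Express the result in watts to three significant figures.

3.73 W

The branches share the same voltage, but only the total current is given — find V from the equivalent resistance first.
1/R_eq = 1/829 + 1/150 + 1/401 ⇒ R_eq = 96.46 Ω
V = I_total × R_eq = 0.4010 × 96.46 = 38.68 V
P_R_c = V² / R_c = (38.68)² / 401 = 3.731 W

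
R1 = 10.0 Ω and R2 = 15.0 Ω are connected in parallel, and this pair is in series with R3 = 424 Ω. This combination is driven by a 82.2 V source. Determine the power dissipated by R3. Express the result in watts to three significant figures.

15.5 W

Reduce the parallel combination to a single R_p; the circuit then becomes R_p in series with the remaining resistor.
R_p = (10.0×15.0)/(10.0+15.0) = 6.000 Ω
R_total = R_p + 424 = 6.000 + 424 = 430.0 Ω
I = V / R_total = 82.2 / 430.0 = 0.1912 A
R3 is the series element, so its power is I²R.
P_R3 = (0.1912)² × 424 = 15.49 W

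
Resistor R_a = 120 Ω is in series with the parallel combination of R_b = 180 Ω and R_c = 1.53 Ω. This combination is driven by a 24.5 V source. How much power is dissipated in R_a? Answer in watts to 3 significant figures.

4.88 W

Reduce the parallel pair to R_p first; the network is then a simple series string.
R_p = (180×1.53)/(180+1.53) = 1.517 Ω
R_total = 120 + 1.517 = 121.5 Ω
I = V / R_total = 24.5 / 121.5 = 0.2016 A
All the current flows through R_a; use P = I²R.
P_R_a = (0.2016)² × 120 = 4.878 W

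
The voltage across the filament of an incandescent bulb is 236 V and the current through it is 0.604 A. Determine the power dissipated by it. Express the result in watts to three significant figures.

Both the voltage across and the current through the element are known, so P = V I applies directly.
P = 236 V × 0.6040 A = 142.5 W

143 W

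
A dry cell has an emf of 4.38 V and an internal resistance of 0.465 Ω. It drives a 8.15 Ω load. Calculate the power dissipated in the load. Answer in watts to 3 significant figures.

2.11 W

Load and internal resistance form a series loop — compute the loop current, then the load power via I²R.
I = ε / (r + R) = 4.38 / (0.465 + 8.15) = 0.5084 A
P_load = I² R = (0.5084)² × 8.15 = 2.107 W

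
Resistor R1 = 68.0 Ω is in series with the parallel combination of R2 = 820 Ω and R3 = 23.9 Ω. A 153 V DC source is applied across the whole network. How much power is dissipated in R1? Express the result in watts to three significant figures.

191 W

Collapse R2‖R3 to a single equivalent, reducing the network to two series elements.
R_p = (820×23.9)/(820+23.9) = 23.22 Ω
R_total = 68.0 + 23.22 = 91.22 Ω
I = V / R_total = 153 / 91.22 = 1.677 A
The full supply current passes through R1: P = I²R.
P_R1 = (1.677)² × 68.0 = 191.3 W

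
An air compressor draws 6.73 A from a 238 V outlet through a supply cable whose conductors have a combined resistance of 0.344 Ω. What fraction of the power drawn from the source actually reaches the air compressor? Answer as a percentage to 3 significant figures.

The supply cable carries the full 6.73 A.
P_line = I² R_line = (6.730)² × 0.344 = 15.58 W
P_source = V I = 238 × 6.730 = 1602 W; P_load = 1586 W
η = P_load / P_source = 1586 / 1602 = 0.9903

99.0 %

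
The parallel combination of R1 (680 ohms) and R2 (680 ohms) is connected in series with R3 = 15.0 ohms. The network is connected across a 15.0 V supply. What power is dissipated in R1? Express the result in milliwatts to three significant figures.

304 mW

Combine R1 and R2 into their parallel equivalent first, reducing the network to two series resistors.
R_p = (680×680)/(680+680) = 340.0 Ω
R_total = R_p + 15.0 = 340.0 + 15.0 = 355.0 Ω
I = V / R_total = 15.0 / 355.0 = 0.04225 A
Voltage across the parallel pair: V_p = I × R_p = 0.04225 × 340.0 = 14.37 V
R1 sits across V_p; its power is V_p²/R.
P_R1 = (14.37)² / 680 = 0.3035 W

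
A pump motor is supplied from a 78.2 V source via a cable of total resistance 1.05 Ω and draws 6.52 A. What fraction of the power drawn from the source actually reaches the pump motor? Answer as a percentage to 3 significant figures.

The cable carries the full 6.52 A.
P_line = I² R_line = (6.520)² × 1.05 = 44.64 W
P_source = V I = 78.2 × 6.520 = 509.9 W; P_load = 465.2 W
η = P_load / P_source = 465.2 / 509.9 = 0.9125

91.2 %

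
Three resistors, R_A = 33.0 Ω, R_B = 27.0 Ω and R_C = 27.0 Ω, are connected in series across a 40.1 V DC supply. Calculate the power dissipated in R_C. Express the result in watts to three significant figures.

5.74 W

Since the resistors are in series they all carry the loop current I = V/R_total; the power in any one is I²R.
R_total = 33.0 + 27.0 + 27.0 = 87.00 Ω
I = V / R_total = 40.1 / 87.00 = 0.4609 A
P_R_C = I² × R_C = (0.4609)² × 27.0 = 5.736 W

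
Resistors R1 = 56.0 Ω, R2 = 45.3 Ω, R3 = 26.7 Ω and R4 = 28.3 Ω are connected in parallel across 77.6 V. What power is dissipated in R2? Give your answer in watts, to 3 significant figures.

Each parallel branch sees the full supply voltage, so P = V²/R applies directly to the target branch.
P_R2 = V² / R2 = (77.6)² / 45.3 Ω = 132.9 W

133 W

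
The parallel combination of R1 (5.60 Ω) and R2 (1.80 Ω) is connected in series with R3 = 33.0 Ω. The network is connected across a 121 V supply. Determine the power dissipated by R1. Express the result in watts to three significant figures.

4.11 W

Reduce the parallel combination to a single R_p; the circuit then becomes R_p in series with the remaining resistor.
R_p = (5.60×1.80)/(5.60+1.80) = 1.362 Ω
R_total = R_p + 33.0 = 1.362 + 33.0 = 34.36 Ω
I = V / R_total = 121 / 34.36 = 3.521 A
Voltage across the parallel pair: V_p = I × R_p = 3.521 × 1.362 = 4.797 V
R1 sits across V_p; its power is V_p²/R.
P_R1 = (4.797)² / 5.60 = 4.108 W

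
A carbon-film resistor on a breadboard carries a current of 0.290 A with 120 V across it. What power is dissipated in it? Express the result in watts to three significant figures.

With V and I both given, power follows immediately from P = V I.
P = 120 V × 0.2900 A = 34.80 W

34.8 W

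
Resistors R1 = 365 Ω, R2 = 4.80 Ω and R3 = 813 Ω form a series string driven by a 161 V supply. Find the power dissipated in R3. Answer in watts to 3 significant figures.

Series elements share the same current, so find I first, then use P = I²R.
R_total = 365 + 4.80 + 813 = 1183 Ω
I = V / R_total = 161 / 1183 = 0.1361 A
P_R3 = I² × R3 = (0.1361)² × 813 = 15.06 W

15.1 W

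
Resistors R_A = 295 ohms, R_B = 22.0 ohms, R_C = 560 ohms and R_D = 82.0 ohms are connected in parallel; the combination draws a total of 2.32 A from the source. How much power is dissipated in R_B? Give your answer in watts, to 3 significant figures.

62.0 W

The branches share the same voltage, but only the total current is given — find V from the equivalent resistance first.
1/R_eq = 1/295 + 1/22.0 + 1/560 + 1/82.0 ⇒ R_eq = 15.92 Ω
V = I_total × R_eq = 2.320 × 15.92 = 36.93 V
P_R_B = V² / R_B = (36.93)² / 22.0 = 61.98 W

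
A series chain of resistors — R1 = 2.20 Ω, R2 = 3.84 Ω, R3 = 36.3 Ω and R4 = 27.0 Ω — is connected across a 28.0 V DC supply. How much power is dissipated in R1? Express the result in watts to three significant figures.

The current is common to all series resistors; compute it, then apply P = I²R for the target.
R_total = 2.20 + 3.84 + 36.3 + 27.0 = 69.34 Ω
I = V / R_total = 28.0 / 69.34 = 0.4038 A
P_R1 = I² × R1 = (0.4038)² × 2.20 = 0.3587 W

0.359 W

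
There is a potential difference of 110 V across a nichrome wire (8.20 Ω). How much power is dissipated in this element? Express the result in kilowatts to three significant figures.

Voltage and resistance are given, so P = V²/R is the one-step route.
P = (110 V)² / 8.20 Ω = 1476 W

1.48 kW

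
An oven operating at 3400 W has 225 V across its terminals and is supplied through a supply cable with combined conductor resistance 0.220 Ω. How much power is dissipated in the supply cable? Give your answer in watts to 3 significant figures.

50.2 W

Only the current and the line resistance are needed for the I²R loss.
I = P / V = 3400 / 225 = 15.11 A through the supply cable.
P_line = I² R_line = (15.11)² × 0.220 = 50.24 W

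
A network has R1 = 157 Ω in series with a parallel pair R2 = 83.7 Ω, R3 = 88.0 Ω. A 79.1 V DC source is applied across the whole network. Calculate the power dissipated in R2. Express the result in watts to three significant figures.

3.44 W

First combine the parallel branches into one equivalent R_p, then R1 + R_p is a series pair.
R_p = (83.7×88.0)/(83.7+88.0) = 42.90 Ω
R_total = 157 + 42.90 = 199.9 Ω
I = V / R_total = 79.1 / 199.9 = 0.3957 A
Voltage across the parallel pair: V_p = I × R_p = 0.3957 × 42.90 = 16.97 V
R2 sees V_p directly, so P = V_p² / R2.
P_R2 = (16.97)² / 83.7 = 3.443 W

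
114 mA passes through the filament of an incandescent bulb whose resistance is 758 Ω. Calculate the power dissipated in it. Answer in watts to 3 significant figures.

9.85 W

Knowing I and R, the power is just I²R — no need to find V first.
P = (0.1140 A)² × 758 Ω = 9.851 W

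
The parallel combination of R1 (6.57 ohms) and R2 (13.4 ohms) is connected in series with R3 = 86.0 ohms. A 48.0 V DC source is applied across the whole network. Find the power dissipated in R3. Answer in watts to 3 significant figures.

24.2 W

Reduce the parallel combination to a single R_p; the circuit then becomes R_p in series with the remaining resistor.
R_p = (6.57×13.4)/(6.57+13.4) = 4.409 Ω
R_total = R_p + 86.0 = 4.409 + 86.0 = 90.41 Ω
I = V / R_total = 48.0 / 90.41 = 0.5309 A
R3 is the series element, so its power is I²R.
P_R3 = (0.5309)² × 86.0 = 24.24 W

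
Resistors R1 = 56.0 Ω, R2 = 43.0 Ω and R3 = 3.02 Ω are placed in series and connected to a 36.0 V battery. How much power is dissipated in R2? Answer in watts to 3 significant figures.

In a series string the same current flows through every resistor — find that current, then P = I²R for the one we want.
R_total = 56.0 + 43.0 + 3.02 = 102.0 Ω
I = V / R_total = 36.0 / 102.0 = 0.3529 A
P_R2 = I² × R2 = (0.3529)² × 43.0 = 5.354 W

5.35 W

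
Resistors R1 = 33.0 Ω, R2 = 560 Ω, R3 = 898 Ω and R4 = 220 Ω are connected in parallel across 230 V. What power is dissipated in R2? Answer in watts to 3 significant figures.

94.5 W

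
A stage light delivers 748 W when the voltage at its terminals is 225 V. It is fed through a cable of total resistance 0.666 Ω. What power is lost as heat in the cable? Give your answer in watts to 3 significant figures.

Only the current and the line resistance are needed for the I²R loss.
I = P / V = 748 / 225 = 3.324 A through the cable.
P_line = I² R_line = (3.324)² × 0.666 = 7.361 W

7.36 W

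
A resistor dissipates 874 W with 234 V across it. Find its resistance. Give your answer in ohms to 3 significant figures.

62.6 Ω

The two known quantities fix the third via R = V² / P.
R = (234)² / 874 = 62.65 Ω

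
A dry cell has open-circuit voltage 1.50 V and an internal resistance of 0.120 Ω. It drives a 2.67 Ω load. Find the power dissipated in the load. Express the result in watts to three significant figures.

With r and R in series, I = ε/(r+R); the load dissipates I²R.
I = ε / (r + R) = 1.50 / (0.120 + 2.67) = 0.5376 A
P_load = I² R = (0.5376)² × 2.67 = 0.7718 W

0.772 W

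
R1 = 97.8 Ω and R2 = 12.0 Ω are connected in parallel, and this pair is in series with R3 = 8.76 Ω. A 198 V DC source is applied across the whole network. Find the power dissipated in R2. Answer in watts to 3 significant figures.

987 W

Collapse the R1‖R2 pair into one equivalent R_p; then R_p and R3 form a series string.
R_p = (97.8×12.0)/(97.8+12.0) = 10.69 Ω
R_total = R_p + 8.76 = 10.69 + 8.76 = 19.45 Ω
I = V / R_total = 198 / 19.45 = 10.18 A
Voltage across the parallel pair: V_p = I × R_p = 10.18 × 10.69 = 108.8 V
Use P = V²/R for R2 with V = V_p.
P_R2 = (108.8)² / 12.0 = 986.8 W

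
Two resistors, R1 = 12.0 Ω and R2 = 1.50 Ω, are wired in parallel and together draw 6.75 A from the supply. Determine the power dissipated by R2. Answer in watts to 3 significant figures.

54.0 W

Parallel branches share V, not I — compute V via R_eq, then use V²/R for the target branch.
1/R_eq = 1/12.0 + 1/1.50 ⇒ R_eq = 1.333 Ω
V = I_total × R_eq = 6.750 × 1.333 = 9.000 V
P_R2 = V² / R2 = (9.000)² / 1.50 = 54.00 W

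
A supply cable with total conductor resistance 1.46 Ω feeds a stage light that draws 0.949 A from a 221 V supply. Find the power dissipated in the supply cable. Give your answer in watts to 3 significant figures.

Only the current and the line resistance are needed for the I²R loss.
The supply cable carries the full 0.949 A.
P_line = I² R_line = (0.9490)² × 1.46 = 1.315 W

1.31 W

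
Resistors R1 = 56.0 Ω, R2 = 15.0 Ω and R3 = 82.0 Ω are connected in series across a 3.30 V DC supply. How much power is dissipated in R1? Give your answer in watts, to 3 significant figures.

0.0261 W

Series elements share the same current, so find I first, then use P = I²R.
R_total = 56.0 + 15.0 + 82.0 = 153.0 Ω
I = V / R_total = 3.30 / 153.0 = 0.02157 A
P_R1 = I² × R1 = (0.02157)² × 56.0 = 0.02605 W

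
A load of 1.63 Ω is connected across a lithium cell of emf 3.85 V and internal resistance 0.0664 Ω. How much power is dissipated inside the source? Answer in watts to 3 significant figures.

0.342 W

Internal loss is I²r, with I set by the total series resistance r+R.
I = ε / (r + R) = 3.85 / (0.0664 + 1.63) = 2.270 A
P_int = I² r = (2.270)² × 0.0664 = 0.3420 W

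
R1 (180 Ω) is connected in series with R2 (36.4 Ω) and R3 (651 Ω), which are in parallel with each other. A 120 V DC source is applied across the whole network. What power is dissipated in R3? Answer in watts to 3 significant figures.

0.571 W

Replace R2 and R3 with their parallel equivalent so the circuit becomes R1 in series with R_p.
R_p = (36.4×651)/(36.4+651) = 34.47 Ω
R_total = 180 + 34.47 = 214.5 Ω
I = V / R_total = 120 / 214.5 = 0.5595 A
Voltage across the parallel pair: V_p = I × R_p = 0.5595 × 34.47 = 19.29 V
R3 sees V_p directly, so P = V_p² / R3.
P_R3 = (19.29)² / 651 = 0.5715 W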